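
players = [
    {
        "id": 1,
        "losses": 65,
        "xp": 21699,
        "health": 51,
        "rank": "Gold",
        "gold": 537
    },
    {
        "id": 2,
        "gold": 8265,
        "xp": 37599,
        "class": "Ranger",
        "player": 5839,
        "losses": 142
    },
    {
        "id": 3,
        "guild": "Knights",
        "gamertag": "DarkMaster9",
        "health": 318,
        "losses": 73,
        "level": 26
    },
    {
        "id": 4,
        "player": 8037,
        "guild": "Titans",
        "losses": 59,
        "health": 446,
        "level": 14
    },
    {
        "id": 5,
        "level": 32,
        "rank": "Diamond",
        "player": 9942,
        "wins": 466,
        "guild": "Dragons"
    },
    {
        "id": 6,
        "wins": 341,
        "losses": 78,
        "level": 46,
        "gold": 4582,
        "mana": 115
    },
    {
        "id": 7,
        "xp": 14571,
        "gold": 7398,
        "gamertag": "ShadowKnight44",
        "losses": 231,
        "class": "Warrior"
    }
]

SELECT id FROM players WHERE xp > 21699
[2]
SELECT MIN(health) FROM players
51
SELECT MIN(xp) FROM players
14571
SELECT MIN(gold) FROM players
537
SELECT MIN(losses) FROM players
59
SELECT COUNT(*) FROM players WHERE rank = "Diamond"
1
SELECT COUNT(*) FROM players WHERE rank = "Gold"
1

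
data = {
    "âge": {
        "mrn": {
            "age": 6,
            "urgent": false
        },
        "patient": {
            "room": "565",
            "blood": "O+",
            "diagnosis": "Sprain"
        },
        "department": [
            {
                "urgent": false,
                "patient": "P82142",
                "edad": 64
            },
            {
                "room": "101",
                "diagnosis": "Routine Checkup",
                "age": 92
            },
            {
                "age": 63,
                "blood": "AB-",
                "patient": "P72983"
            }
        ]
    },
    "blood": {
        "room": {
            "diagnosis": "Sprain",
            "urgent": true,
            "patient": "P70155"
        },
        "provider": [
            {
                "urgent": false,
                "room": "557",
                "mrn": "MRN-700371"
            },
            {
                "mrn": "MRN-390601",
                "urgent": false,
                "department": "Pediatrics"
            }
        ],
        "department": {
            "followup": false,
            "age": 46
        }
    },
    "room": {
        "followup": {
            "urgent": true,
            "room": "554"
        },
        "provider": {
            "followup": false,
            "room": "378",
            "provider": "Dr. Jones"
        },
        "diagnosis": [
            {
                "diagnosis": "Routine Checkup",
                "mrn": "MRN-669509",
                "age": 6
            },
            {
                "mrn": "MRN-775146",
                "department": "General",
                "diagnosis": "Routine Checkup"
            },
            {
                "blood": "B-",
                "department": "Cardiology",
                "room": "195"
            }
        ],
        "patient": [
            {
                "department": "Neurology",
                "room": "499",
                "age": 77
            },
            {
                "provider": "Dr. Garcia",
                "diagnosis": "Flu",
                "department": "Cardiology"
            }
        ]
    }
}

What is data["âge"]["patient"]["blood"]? "O+"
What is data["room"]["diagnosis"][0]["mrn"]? "MRN-669509"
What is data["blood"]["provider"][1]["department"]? "Pediatrics"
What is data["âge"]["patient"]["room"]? "565"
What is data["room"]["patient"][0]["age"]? 77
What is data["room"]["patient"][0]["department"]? "Neurology"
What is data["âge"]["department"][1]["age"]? 92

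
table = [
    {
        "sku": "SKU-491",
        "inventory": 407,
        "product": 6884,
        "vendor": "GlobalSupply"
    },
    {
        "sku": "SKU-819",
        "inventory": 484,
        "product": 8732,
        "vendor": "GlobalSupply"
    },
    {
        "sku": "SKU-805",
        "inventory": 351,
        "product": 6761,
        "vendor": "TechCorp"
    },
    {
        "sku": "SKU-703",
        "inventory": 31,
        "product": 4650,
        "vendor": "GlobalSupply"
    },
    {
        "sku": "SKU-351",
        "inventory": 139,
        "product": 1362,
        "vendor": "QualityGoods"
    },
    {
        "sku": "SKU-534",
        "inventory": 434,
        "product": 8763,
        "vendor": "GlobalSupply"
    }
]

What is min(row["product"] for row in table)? 1362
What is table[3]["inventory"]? 31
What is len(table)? 6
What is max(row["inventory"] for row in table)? 484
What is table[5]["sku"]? "SKU-534"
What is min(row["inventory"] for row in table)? 31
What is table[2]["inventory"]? 351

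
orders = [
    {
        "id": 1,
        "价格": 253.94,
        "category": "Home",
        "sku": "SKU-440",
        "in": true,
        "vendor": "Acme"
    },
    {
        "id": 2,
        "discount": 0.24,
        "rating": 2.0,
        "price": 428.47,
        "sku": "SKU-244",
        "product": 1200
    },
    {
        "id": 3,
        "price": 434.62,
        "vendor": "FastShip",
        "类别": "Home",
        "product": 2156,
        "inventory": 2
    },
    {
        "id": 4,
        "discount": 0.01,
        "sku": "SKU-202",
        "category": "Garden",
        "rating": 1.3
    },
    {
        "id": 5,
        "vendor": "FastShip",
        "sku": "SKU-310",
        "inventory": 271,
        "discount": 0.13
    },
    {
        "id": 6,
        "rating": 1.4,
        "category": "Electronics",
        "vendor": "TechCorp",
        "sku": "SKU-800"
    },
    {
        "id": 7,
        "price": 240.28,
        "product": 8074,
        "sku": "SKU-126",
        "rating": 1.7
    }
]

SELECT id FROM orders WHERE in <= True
[1]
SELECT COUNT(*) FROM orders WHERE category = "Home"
1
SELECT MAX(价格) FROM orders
253.94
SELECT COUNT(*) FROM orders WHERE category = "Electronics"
1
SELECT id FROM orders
[1, 2, 3, 4, 5, 6, 7]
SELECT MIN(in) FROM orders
True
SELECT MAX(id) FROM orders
7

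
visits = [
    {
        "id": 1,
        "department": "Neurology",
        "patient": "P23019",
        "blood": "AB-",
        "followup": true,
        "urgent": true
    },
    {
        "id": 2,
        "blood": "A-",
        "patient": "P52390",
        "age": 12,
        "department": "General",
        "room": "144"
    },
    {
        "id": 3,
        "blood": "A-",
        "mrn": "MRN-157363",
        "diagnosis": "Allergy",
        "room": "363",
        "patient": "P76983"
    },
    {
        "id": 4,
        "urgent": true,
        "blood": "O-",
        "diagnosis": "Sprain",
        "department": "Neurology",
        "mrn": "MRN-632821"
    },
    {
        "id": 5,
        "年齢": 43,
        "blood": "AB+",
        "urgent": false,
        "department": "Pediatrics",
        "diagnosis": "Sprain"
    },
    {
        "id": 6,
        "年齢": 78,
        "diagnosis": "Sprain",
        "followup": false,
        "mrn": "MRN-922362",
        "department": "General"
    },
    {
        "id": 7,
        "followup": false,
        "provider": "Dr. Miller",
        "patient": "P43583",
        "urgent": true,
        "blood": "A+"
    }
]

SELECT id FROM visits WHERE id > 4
[5, 6, 7]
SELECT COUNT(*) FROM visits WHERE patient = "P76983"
1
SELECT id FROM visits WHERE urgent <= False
[5]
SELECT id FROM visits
[1, 2, 3, 4, 5, 6, 7]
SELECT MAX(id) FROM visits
7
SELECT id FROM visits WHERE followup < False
[]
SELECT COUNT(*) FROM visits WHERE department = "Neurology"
2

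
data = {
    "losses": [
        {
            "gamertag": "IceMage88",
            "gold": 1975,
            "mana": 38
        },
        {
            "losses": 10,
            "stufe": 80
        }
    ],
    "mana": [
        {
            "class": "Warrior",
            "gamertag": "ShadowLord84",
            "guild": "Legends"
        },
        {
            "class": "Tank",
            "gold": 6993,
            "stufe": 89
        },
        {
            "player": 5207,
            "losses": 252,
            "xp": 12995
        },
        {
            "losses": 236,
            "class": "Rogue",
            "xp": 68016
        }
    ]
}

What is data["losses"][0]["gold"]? 1975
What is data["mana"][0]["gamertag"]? "ShadowLord84"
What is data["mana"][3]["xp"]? 68016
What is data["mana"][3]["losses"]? 236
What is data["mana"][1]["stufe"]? 89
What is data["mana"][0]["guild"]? "Legends"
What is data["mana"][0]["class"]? "Warrior"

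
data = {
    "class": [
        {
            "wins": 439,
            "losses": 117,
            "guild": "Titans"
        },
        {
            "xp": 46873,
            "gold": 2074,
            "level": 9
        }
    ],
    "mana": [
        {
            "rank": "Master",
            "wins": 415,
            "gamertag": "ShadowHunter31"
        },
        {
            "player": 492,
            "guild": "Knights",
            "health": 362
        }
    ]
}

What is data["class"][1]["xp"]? 46873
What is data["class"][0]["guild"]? "Titans"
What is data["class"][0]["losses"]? 117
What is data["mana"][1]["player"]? 492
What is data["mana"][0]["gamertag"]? "ShadowHunter31"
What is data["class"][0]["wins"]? 439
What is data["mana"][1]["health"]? 362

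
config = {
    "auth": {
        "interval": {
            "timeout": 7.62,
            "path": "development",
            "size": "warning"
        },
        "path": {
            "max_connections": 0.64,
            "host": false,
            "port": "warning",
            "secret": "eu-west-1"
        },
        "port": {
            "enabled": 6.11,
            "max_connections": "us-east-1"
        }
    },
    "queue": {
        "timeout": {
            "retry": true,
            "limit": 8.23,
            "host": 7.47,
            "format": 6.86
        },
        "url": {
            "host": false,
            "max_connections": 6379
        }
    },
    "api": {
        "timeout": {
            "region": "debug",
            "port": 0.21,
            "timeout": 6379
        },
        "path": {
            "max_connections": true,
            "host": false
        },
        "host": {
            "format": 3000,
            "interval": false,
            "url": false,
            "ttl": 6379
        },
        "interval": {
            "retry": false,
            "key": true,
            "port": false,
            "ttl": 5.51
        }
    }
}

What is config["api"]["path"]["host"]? False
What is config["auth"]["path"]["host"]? False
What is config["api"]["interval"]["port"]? False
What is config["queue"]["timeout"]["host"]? 7.47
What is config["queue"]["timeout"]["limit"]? 8.23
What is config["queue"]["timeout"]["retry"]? True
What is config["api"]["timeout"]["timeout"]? 6379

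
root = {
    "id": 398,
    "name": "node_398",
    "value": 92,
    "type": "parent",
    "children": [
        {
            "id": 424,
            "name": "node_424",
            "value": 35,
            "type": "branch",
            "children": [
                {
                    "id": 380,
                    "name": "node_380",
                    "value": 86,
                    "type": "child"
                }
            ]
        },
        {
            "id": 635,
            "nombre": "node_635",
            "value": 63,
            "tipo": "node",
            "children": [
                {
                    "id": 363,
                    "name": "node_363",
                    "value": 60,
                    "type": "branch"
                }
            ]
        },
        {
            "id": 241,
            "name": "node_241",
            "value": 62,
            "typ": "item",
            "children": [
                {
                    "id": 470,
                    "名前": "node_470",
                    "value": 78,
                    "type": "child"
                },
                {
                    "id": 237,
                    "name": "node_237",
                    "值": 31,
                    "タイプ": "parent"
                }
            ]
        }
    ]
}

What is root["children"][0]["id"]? 424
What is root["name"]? "node_398"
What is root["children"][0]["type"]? "branch"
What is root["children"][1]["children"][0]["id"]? 363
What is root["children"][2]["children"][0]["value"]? 78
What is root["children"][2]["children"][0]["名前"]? "node_470"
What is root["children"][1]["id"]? 635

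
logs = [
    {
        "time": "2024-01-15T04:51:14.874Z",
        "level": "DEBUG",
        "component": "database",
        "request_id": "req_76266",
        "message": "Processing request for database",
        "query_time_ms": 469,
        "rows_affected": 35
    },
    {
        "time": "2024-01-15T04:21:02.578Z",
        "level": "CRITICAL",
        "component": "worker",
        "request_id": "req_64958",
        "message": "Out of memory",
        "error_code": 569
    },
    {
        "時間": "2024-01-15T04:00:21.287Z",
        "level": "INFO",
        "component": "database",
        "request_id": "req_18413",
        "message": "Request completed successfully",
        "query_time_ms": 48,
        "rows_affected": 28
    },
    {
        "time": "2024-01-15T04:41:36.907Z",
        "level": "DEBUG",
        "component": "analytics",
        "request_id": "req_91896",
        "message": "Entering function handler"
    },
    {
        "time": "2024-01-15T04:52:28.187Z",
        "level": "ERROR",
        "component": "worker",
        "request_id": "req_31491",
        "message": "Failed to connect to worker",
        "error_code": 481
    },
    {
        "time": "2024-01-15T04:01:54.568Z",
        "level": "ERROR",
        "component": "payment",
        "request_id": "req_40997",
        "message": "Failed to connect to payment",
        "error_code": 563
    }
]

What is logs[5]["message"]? "Failed to connect to payment"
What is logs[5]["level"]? "ERROR"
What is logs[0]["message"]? "Processing request for database"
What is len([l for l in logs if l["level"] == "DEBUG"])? 2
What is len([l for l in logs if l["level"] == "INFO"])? 1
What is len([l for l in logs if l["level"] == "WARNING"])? 0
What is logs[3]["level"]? "DEBUG"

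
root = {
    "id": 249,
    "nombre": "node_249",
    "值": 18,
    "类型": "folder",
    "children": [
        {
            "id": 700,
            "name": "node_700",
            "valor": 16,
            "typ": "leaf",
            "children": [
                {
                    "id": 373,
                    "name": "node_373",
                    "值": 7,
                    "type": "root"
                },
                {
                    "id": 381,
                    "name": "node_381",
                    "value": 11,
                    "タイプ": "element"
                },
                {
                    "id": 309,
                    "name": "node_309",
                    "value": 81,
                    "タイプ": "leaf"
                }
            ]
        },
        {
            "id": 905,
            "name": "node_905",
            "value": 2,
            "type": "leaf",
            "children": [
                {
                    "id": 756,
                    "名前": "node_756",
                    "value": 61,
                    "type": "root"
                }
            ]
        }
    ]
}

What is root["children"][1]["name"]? "node_905"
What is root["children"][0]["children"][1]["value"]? 11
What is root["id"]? 249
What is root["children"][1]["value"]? 2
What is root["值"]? 18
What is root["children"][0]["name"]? "node_700"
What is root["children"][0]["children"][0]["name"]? "node_373"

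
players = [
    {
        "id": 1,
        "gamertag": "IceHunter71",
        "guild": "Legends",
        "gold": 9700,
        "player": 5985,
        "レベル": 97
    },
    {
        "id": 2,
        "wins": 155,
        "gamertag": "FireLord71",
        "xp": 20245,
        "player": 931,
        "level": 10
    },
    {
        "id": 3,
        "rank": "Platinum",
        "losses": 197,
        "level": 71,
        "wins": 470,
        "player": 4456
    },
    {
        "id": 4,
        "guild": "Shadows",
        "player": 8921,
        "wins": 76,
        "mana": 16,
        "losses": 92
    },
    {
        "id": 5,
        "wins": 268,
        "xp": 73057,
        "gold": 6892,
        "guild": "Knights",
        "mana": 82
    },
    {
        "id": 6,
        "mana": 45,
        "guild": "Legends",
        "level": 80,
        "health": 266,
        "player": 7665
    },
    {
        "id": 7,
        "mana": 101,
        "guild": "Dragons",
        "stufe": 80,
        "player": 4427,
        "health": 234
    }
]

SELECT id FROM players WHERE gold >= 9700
[1]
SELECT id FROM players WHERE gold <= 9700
[1, 5]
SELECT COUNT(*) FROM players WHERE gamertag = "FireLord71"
1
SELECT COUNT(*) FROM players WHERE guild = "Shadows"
1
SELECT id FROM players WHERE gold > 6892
[1]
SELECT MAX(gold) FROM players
9700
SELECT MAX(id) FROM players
7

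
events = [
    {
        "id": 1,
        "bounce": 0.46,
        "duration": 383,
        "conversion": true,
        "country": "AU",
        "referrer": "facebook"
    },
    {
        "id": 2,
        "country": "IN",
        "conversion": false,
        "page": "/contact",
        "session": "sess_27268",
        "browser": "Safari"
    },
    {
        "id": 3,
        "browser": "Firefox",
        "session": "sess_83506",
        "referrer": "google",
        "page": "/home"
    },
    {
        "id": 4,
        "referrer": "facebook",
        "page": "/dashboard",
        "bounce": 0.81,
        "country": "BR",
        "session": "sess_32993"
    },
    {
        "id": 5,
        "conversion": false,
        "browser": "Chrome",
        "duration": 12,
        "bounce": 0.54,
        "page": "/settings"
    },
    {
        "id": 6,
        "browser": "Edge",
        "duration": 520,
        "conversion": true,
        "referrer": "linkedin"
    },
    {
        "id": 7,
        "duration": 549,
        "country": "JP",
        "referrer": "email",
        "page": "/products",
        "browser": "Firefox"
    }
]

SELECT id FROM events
[1, 2, 3, 4, 5, 6, 7]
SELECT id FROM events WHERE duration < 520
[1, 5]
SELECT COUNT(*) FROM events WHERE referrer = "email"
1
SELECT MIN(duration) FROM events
12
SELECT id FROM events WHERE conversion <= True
[1, 2, 5, 6]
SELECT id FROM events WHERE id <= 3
[1, 2, 3]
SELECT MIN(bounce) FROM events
0.46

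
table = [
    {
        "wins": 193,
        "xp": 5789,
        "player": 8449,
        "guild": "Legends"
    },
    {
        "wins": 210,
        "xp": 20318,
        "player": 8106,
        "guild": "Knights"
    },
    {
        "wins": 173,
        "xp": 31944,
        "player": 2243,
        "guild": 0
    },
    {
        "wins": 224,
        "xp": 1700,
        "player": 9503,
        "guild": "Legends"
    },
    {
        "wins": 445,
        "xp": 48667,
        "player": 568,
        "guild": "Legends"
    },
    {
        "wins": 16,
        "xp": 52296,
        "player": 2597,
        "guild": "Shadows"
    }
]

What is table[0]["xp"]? 5789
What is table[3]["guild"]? "Legends"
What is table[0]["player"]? 8449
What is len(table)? 6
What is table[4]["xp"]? 48667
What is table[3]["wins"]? 224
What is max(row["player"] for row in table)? 9503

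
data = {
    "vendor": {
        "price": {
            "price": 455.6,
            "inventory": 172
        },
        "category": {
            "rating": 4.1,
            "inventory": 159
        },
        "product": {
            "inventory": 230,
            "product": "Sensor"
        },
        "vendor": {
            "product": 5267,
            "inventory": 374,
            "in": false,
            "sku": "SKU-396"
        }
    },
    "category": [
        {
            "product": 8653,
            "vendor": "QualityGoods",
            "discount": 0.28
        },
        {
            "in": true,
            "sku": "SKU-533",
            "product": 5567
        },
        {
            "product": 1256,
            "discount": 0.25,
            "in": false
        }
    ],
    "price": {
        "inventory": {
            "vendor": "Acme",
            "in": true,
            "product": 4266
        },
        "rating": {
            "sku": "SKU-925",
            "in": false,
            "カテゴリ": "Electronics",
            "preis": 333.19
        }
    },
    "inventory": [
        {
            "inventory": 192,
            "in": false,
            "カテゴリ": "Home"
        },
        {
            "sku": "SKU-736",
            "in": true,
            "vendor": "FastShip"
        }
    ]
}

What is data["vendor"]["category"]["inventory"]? 159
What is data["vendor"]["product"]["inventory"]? 230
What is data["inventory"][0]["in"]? False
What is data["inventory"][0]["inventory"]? 192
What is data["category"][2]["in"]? False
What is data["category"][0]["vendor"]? "QualityGoods"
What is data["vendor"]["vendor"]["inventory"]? 374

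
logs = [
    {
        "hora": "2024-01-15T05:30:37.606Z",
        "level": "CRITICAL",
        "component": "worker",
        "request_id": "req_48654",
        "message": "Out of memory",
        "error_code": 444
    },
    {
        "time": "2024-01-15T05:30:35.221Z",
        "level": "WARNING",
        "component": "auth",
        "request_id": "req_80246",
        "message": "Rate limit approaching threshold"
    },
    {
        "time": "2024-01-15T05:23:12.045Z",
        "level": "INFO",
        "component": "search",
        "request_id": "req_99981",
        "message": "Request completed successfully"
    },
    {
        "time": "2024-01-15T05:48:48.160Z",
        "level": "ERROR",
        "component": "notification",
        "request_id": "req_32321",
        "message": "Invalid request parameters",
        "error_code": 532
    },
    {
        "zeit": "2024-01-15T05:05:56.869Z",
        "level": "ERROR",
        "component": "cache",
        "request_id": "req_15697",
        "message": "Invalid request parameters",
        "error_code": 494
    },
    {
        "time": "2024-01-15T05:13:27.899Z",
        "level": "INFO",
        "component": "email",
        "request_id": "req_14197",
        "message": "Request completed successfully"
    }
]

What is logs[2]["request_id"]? "req_99981"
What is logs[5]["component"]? "email"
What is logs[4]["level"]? "ERROR"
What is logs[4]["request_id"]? "req_15697"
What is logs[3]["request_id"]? "req_32321"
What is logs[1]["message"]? "Rate limit approaching threshold"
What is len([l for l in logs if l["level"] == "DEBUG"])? 0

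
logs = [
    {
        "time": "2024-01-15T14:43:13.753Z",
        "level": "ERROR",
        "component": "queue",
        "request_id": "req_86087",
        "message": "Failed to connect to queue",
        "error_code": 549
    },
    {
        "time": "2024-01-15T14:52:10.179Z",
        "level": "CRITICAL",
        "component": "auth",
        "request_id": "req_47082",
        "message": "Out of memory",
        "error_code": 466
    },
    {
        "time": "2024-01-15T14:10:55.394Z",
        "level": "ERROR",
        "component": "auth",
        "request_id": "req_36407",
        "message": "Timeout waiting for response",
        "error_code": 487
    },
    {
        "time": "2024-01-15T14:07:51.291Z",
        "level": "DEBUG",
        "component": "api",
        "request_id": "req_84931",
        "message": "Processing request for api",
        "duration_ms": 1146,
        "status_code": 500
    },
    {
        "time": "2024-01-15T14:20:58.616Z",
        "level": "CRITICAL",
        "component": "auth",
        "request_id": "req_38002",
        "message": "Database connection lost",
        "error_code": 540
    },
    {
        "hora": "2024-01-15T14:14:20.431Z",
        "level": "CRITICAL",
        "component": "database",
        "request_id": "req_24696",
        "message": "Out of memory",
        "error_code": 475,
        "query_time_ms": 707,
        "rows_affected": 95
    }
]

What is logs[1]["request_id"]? "req_47082"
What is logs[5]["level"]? "CRITICAL"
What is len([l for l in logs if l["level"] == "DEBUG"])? 1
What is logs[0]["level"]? "ERROR"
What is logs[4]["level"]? "CRITICAL"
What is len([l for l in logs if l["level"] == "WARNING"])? 0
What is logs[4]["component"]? "auth"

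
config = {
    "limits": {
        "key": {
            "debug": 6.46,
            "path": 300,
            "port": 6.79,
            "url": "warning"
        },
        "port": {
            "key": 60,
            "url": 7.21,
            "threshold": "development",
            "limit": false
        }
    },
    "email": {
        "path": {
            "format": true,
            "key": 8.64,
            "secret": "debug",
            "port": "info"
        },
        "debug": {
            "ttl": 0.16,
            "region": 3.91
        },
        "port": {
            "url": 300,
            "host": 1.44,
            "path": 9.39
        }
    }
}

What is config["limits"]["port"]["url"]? 7.21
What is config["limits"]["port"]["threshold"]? "development"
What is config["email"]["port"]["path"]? 9.39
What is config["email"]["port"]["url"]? 300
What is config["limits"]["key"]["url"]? "warning"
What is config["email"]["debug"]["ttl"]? 0.16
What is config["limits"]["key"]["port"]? 6.79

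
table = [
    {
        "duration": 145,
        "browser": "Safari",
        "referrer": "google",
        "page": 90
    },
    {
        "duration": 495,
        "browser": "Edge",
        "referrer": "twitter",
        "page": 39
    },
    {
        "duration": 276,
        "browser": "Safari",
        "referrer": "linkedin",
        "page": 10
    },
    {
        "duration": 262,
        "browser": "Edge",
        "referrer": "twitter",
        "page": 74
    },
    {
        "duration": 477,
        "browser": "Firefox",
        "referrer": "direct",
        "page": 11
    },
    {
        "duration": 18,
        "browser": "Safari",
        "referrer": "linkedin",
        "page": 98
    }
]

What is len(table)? 6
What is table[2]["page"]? 10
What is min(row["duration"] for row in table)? 18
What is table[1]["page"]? 39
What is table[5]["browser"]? "Safari"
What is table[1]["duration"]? 495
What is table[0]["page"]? 90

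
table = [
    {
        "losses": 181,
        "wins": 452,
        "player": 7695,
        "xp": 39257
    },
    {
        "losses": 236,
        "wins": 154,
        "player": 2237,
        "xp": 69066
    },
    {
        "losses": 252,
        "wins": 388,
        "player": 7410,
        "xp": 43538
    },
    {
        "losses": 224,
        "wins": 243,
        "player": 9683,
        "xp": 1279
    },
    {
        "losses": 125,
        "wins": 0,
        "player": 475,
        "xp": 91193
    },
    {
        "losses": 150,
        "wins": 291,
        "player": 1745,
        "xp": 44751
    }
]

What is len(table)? 6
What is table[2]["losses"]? 252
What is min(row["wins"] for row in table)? 0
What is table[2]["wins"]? 388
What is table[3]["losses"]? 224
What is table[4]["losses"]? 125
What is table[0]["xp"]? 39257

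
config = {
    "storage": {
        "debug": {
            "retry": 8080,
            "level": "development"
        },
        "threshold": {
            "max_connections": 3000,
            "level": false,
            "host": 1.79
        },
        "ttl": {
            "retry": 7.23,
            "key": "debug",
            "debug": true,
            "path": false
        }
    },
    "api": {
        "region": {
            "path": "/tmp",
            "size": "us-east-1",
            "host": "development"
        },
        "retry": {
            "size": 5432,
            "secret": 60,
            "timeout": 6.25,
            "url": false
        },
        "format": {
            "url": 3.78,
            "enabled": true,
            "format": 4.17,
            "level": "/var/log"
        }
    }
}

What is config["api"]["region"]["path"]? "/tmp"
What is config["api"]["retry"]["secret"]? 60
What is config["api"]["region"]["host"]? "development"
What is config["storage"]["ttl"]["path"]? False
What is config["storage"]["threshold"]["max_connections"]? 3000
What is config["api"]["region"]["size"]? "us-east-1"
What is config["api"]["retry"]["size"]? 5432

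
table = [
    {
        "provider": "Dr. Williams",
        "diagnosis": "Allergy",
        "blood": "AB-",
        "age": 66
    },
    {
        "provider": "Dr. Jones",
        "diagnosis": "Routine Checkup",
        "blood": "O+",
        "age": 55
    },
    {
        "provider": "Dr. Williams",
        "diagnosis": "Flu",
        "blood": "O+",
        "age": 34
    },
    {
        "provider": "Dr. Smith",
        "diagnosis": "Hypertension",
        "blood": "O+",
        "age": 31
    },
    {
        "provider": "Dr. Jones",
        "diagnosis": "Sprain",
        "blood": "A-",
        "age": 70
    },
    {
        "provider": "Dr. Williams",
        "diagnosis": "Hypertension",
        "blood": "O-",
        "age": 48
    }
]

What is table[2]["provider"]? "Dr. Williams"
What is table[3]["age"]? 31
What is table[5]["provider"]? "Dr. Williams"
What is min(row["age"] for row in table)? 31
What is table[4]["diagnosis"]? "Sprain"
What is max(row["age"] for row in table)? 70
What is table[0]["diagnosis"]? "Allergy"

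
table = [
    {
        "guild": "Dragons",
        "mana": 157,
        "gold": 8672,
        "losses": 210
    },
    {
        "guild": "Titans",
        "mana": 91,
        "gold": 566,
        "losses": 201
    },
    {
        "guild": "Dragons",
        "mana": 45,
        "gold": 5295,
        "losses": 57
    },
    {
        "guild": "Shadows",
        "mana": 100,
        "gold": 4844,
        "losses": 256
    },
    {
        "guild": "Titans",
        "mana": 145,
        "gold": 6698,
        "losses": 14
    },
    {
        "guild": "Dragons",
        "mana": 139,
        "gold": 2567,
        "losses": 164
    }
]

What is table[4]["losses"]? 14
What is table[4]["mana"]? 145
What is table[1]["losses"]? 201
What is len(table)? 6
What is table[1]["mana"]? 91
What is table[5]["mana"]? 139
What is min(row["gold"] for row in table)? 566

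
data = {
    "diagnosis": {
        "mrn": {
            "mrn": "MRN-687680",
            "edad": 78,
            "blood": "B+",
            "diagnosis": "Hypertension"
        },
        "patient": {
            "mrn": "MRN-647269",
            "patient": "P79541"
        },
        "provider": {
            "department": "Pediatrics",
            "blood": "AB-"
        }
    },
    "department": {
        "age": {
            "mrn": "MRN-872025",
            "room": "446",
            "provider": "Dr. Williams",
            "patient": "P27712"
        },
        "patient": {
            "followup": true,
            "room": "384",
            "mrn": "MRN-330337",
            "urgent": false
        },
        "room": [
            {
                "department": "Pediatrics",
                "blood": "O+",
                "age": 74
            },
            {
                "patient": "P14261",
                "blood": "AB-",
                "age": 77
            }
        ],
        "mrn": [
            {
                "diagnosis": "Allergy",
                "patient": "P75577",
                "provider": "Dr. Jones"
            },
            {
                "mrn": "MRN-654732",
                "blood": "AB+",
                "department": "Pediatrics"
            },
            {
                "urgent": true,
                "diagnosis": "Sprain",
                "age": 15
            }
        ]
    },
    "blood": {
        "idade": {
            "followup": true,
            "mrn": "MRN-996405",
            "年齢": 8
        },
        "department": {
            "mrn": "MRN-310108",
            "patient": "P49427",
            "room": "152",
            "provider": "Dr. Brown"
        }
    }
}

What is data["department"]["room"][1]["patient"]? "P14261"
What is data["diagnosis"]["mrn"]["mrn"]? "MRN-687680"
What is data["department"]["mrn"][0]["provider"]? "Dr. Jones"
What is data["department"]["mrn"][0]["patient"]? "P75577"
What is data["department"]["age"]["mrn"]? "MRN-872025"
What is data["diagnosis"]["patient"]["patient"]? "P79541"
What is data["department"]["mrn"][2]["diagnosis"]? "Sprain"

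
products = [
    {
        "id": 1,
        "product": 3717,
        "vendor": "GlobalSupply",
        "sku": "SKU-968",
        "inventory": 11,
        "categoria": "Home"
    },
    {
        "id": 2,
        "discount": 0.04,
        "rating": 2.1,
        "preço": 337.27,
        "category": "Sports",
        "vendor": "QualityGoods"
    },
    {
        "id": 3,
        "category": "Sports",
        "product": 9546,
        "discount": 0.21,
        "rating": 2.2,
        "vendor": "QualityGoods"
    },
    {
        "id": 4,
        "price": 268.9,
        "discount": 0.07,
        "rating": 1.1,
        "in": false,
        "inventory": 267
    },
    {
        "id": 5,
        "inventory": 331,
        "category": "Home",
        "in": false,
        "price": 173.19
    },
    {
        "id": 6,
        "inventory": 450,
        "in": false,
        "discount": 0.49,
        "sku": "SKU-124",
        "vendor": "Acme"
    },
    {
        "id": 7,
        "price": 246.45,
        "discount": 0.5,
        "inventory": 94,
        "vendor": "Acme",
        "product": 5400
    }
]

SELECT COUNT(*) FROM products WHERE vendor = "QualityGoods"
2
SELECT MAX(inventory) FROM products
450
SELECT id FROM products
[1, 2, 3, 4, 5, 6, 7]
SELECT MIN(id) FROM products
1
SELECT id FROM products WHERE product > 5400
[3]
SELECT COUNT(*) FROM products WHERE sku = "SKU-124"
1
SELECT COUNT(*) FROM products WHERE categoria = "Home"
1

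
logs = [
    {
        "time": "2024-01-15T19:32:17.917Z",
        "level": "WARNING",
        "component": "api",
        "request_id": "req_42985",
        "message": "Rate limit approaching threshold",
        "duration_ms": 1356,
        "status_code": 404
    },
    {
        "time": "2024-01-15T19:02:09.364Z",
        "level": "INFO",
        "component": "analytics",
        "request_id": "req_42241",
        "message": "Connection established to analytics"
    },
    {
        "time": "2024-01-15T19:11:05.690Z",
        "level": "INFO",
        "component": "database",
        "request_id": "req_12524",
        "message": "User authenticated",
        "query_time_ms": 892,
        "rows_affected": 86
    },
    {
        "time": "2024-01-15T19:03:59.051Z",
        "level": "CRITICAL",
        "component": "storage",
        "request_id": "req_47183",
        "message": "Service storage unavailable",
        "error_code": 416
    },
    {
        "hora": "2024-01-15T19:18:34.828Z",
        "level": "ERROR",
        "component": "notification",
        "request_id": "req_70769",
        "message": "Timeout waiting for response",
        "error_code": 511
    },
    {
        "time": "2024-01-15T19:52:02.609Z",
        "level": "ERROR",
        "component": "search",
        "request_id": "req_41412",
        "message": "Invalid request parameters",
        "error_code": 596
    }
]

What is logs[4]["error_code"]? 511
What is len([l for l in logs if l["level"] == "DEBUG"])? 0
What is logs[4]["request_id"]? "req_70769"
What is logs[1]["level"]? "INFO"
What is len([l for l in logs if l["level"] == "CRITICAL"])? 1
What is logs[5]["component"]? "search"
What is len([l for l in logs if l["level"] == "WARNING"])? 1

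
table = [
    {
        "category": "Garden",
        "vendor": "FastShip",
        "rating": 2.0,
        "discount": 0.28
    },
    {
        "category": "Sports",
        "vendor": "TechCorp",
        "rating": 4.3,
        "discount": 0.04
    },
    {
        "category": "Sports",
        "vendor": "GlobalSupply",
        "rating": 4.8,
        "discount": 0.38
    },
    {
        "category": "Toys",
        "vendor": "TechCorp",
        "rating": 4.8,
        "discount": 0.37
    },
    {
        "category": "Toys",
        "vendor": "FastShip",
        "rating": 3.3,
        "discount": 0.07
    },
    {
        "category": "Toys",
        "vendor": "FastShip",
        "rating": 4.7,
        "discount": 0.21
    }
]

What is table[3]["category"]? "Toys"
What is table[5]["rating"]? 4.7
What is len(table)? 6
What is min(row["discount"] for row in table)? 0.04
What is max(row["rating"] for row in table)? 4.8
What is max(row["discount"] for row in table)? 0.38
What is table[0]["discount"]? 0.28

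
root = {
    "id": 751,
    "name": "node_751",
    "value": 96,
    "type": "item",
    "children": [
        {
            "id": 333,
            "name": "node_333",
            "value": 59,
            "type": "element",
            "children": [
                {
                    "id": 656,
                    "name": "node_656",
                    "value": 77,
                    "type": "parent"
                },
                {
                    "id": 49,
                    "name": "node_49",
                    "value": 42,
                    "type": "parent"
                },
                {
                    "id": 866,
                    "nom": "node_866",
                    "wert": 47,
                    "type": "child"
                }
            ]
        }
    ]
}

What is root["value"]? 96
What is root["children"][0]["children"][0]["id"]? 656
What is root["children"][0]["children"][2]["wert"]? 47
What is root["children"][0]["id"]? 333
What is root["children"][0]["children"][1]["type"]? "parent"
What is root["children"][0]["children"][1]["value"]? 42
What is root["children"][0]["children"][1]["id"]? 49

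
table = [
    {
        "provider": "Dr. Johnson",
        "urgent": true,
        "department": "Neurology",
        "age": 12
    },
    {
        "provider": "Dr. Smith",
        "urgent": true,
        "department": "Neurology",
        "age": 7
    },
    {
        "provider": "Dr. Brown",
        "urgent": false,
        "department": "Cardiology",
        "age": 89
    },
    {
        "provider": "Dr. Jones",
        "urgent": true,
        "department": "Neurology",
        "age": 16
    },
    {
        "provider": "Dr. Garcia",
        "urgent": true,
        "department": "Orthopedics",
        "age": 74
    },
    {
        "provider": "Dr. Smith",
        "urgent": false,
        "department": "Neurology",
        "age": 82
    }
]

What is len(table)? 6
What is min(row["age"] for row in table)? 7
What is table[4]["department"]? "Orthopedics"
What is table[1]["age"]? 7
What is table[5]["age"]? 82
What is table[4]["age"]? 74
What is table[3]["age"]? 16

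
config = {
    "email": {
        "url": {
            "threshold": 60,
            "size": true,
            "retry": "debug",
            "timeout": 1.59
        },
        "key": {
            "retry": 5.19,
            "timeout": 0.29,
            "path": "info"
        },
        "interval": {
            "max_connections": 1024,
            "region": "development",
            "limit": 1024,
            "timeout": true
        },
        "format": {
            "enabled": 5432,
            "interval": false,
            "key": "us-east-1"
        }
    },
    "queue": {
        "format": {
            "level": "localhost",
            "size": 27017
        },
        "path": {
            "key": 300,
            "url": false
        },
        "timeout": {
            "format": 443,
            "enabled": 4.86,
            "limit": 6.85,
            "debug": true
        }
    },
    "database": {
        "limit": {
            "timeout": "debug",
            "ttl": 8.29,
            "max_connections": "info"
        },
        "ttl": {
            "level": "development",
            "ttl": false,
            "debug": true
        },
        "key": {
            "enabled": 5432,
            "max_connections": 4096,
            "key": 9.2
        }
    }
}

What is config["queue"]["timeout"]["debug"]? True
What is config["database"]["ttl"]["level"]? "development"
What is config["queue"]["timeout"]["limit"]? 6.85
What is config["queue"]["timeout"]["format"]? 443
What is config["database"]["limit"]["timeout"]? "debug"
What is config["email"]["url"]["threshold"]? 60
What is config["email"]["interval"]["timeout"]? True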